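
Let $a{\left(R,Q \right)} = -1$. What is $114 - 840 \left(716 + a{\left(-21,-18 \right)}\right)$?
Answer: $-600486$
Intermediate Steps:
$114 - 840 \left(716 + a{\left(-21,-18 \right)}\right) = 114 - 840 \left(716 - 1\right) = 114 - 600600 = -600486$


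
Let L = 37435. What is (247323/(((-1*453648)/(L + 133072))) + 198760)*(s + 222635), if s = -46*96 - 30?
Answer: 3490789353658297/151216 ≈ 2.3085e+10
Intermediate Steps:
s = -4446 (s = -4416 - 30 = -4446)
(247323/(((-1*453648)/(L + 133072))) + 198760)*(s + 222635) = (247323/(((-1*453648)/(37435 + 133072))) + 198760)*(-4446 + 222635) = (247323/((-453648/170507)) + 198760)*218189 = (247323/((-453648*1/170507)) + 198760)*218189 = (247323/(-453648/170507) + 198760)*218189 = (247323*(-170507/453648) + 198760)*218189 = (-14056767587/151216 + 198760)*218189 = (15998924573/151216)*218189 = 3490789353658297/151216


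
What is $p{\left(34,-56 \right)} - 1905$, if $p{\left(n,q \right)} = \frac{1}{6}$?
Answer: $- \frac{11429}{6} \approx -1904.8$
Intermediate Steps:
$p{\left(n,q \right)} = \frac{1}{6}$
$p{\left(34,-56 \right)} - 1905 = \frac{1}{6} - 1905 = - \frac{11429}{6}$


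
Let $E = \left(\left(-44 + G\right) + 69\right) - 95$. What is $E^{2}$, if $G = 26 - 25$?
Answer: $4761$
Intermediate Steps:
$G = 1$ ($G = 26 - 25 = 1$)
$E = -69$ ($E = \left(\left(-44 + 1\right) + 69\right) - 95 = \left(-43 + 69\right) - 95 = 26 - 95 = -69$)
$E^{2} = \left(-69\right)^{2} = 4761$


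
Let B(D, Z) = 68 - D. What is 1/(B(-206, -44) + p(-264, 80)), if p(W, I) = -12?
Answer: 1/262 ≈ 0.0038168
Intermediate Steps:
1/(B(-206, -44) + p(-264, 80)) = 1/((68 - 1*(-206)) - 12) = 1/((68 + 206) - 12) = 1/(274 - 12) = 1/262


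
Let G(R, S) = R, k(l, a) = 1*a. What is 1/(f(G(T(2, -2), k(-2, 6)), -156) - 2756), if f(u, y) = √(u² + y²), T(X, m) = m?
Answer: -689/1892799 - √6085/3785598 ≈ -0.00038462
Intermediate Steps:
k(l, a) = a
1/(f(G(T(2, -2), k(-2, 6)), -156) - 2756) = 1/(√((-2)² + (-156)²) - 2756) = 1/(√(4 + 24336) - 2756) = 1/(√24340 - 2756) = 1/(2*√6085 - 2756) = 1/(-2756 + 2*√6085)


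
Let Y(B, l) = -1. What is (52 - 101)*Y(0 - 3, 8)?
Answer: 49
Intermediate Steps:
(52 - 101)*Y(0 - 3, 8) = (52 - 101)*(-1) = -49*(-1) = 49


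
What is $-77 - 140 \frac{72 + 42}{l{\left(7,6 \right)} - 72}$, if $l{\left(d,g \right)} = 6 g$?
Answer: $\frac{1099}{3} \approx 366.33$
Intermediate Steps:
$-77 - 140 \frac{72 + 42}{l{\left(7,6 \right)} - 72} = -77 - 140 \frac{72 + 42}{6 \cdot 6 - 72} = -77 - 140 \frac{114}{36 - 72} = -77 - 140 \frac{114}{-36} = -77 - 140 \cdot 114 \left(- \frac{1}{36}\right) = -77 - - \frac{1330}{3} = -77 + \frac{1330}{3} = \frac{1099}{3}$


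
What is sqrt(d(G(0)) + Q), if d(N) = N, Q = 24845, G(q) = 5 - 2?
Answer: 4*sqrt(1553) ≈ 157.63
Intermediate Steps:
G(q) = 3
sqrt(d(G(0)) + Q) = sqrt(3 + 24845) = sqrt(24848) = 4*sqrt(1553)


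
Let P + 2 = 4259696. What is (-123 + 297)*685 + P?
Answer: 4378884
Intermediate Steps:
P = 4259694 (P = -2 + 4259696 = 4259694)
(-123 + 297)*685 + P = (-123 + 297)*685 + 4259694 = 174*685 + 4259694 = 119190 + 4259694 = 4378884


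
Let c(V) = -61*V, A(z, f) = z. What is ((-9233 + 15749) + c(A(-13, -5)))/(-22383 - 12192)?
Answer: -7309/34575 ≈ -0.21140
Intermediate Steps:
((-9233 + 15749) + c(A(-13, -5)))/(-22383 - 12192) = ((-9233 + 15749) - 61*(-13))/(-22383 - 12192) = (6516 + 793)/(-34575) = 7309*(-1/34575) = -7309/34575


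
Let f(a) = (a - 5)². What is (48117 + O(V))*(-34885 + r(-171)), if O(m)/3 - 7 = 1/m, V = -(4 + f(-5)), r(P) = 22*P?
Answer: -193480369803/104 ≈ -1.8604e+9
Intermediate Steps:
f(a) = (-5 + a)²
V = -104 (V = -(4 + (-5 - 5)²) = -(4 + (-10)²) = -(4 + 100) = -1*104 = -104)
O(m) = 21 + 3/m
(48117 + O(V))*(-34885 + r(-171)) = (48117 + (21 + 3/(-104)))*(-34885 + 22*(-171)) = (48117 + (21 + 3*(-1/104)))*(-34885 - 3762) = (48117 + (21 - 3/104))*(-38647) = (48117 + 2181/104)*(-38647) = (5006349/104)*(-38647) = -193480369803/104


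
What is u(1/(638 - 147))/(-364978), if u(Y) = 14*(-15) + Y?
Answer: 103109/179204198 ≈ 0.00057537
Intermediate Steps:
u(Y) = -210 + Y
u(1/(638 - 147))/(-364978) = (-210 + 1/(638 - 147))/(-364978) = (-210 + 1/491)*(-1/364978) = -103109/491*(-1/364978) = 103109/179204198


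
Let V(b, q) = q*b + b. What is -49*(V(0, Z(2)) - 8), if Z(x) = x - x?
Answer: 392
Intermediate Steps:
Z(x) = 0
V(b, q) = b + b*q (V(b, q) = b*q + b = b + b*q)
-49*(V(0, Z(2)) - 8) = -49*(0*(1 + 0) - 8) = -49*(0*1 - 8) = -49*(0 - 8) = -49*(-8) = 392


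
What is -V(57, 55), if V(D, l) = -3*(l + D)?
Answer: 336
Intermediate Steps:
V(D, l) = -3*D - 3*l (V(D, l) = -3*(D + l) = -3*D - 3*l)
-V(57, 55) = -(-3*57 - 3*55) = -(-171 - 165) = -1*(-336) = 336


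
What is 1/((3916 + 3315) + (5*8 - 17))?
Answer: 1/7254 ≈ 0.00013786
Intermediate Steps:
1/((3916 + 3315) + (5*8 - 17)) = 1/(7231 + (40 - 17)) = 1/(7231 + 23) = 1/7254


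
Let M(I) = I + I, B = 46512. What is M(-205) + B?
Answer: 46102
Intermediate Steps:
M(I) = 2*I
M(-205) + B = 2*(-205) + 46512 = -410 + 46512 = 46102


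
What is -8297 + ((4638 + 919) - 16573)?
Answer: -19313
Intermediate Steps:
-8297 + ((4638 + 919) - 16573) = -8297 + (5557 - 16573) = -8297 - 11016 = -19313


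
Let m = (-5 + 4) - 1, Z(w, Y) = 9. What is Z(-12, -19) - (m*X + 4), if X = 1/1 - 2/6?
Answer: 19/3 ≈ 6.3333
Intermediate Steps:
X = ⅔ (X = 1*1 - 2*⅙ = 1 - ⅓ = ⅔ ≈ 0.66667)
m = -2 (m = -1 - 1 = -2)
Z(-12, -19) - (m*X + 4) = 9 - (-2*⅔ + 4) = 9 - (-4/3 + 4) = 9 - 1*8/3 = 9 - 8/3 = 19/3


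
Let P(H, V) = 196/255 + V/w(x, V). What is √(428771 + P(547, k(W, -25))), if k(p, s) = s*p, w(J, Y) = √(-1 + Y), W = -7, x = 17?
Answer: √(93791294633820 + 220001250*√174)/14790 ≈ 654.82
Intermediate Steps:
k(p, s) = p*s
P(H, V) = 196/255 + V/√(-1 + V) (P(H, V) = 196/255 + V/(√(-1 + V)) = 196*(1/255) + V/√(-1 + V) = 196/255 + V/√(-1 + V))
√(428771 + P(547, k(W, -25))) = √(428771 + (196/255 + (-7*(-25))/√(-1 - 7*(-25)))) = √(428771 + (196/255 + 175/√(-1 + 175))) = √(428771 + (196/255 + 175/√174)) = √(428771 + (196/255 + 175*(√174/174))) = √(428771 + (196/255 + 175*√174/174)) = √(109336801/255 + 175*√174/174)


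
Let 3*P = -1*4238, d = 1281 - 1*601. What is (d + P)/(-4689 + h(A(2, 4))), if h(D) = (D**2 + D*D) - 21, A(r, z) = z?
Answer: 1099/7017 ≈ 0.15662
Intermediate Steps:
d = 680 (d = 1281 - 601 = 680)
P = -4238/3 (P = (-1*4238)/3 = (1/3)*(-4238) = -4238/3 ≈ -1412.7)
h(D) = -21 + 2*D**2 (h(D) = (D**2 + D**2) - 21 = 2*D**2 - 21 = -21 + 2*D**2)
(d + P)/(-4689 + h(A(2, 4))) = (680 - 4238/3)/(-4689 + (-21 + 2*4**2)) = -2198/(3*(-4689 + (-21 + 2*16))) = -2198/(3*(-4689 + (-21 + 32))) = -2198/(3*(-4689 + 11)) = -2198/3/(-4678) = -2198/3*(-1/4678) = 1099/7017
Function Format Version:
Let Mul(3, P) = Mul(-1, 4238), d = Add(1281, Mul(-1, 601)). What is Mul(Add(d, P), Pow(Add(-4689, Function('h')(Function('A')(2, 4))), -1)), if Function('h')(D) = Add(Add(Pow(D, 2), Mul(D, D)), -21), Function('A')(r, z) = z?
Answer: Rational(1099, 7017) ≈ 0.15662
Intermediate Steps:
d = 680 (d = Add(1281, -601) = 680)
P = Rational(-4238, 3) (P = Mul(Rational(1, 3), Mul(-1, 4238)) = Mul(Rational(1, 3), -4238) = Rational(-4238, 3) ≈ -1412.7)
Function('h')(D) = Add(-21, Mul(2, Pow(D, 2))) (Function('h')(D) = Add(Add(Pow(D, 2), Pow(D, 2)), -21) = Add(Mul(2, Pow(D, 2)), -21) = Add(-21, Mul(2, Pow(D, 2))))
Mul(Add(d, P), Pow(Add(-4689, Function('h')(Function('A')(2, 4))), -1)) = Mul(Add(680, Rational(-4238, 3)), Pow(Add(-4689, Add(-21, Mul(2, Pow(4, 2)))), -1)) = Mul(Rational(-2198, 3), Pow(Add(-4689, Add(-21, Mul(2, 16))), -1)) = Mul(Rational(-2198, 3), Pow(Add(-4689, Add(-21, 32)), -1)) = Mul(Rational(-2198, 3), Pow(Add(-4689, 11), -1)) = Mul(Rational(-2198, 3), Pow(-4678, -1)) = Mul(Rational(-2198, 3), Rational(-1, 4678)) = Rational(1099, 7017)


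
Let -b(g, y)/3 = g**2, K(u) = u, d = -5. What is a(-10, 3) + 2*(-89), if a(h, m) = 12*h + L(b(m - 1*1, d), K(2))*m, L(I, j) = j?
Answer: -292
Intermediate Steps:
b(g, y) = -3*g**2
a(h, m) = 2*m + 12*h (a(h, m) = 12*h + 2*m = 2*m + 12*h)
a(-10, 3) + 2*(-89) = (2*3 + 12*(-10)) + 2*(-89) = (6 - 120) - 178 = -114 - 178 = -292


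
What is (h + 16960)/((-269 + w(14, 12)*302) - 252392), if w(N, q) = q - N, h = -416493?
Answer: 399533/253265 ≈ 1.5775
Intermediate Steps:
(h + 16960)/((-269 + w(14, 12)*302) - 252392) = (-416493 + 16960)/((-269 + (12 - 1*14)*302) - 252392) = -399533/((-269 + (12 - 14)*302) - 252392) = -399533/((-269 - 2*302) - 252392) = -399533/((-269 - 604) - 252392) = -399533/(-873 - 252392) = -399533/(-253265) = -399533*(-1/253265) = 399533/253265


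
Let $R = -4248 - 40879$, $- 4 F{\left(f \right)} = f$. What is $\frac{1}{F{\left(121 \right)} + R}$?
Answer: $- \frac{4}{180629} \approx -2.2145 \cdot 10^{-5}$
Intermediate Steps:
$F{\left(f \right)} = - \frac{f}{4}$
$R = -45127$ ($R = -4248 - 40879 = -45127$)
$\frac{1}{F{\left(121 \right)} + R} = \frac{1}{\left(- \frac{1}{4}\right) 121 - 45127} = \frac{1}{- \frac{121}{4} - 45127} = \frac{1}{- \frac{180629}{4}} = - \frac{4}{180629}$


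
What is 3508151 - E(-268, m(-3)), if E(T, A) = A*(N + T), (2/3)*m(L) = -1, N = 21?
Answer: 7015561/2 ≈ 3.5078e+6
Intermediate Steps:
m(L) = -3/2 (m(L) = (3/2)*(-1) = -3/2)
E(T, A) = A*(21 + T)
3508151 - E(-268, m(-3)) = 3508151 - (-3)*(21 - 268)/2 = 3508151 - (-3)*(-247)/2 = 3508151 - 1*741/2 = 3508151 - 741/2 = 7015561/2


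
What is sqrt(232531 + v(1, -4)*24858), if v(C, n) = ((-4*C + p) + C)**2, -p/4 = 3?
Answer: sqrt(5825581) ≈ 2413.6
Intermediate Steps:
p = -12 (p = -4*3 = -12)
v(C, n) = (-12 - 3*C)**2 (v(C, n) = ((-4*C - 12) + C)**2 = ((-12 - 4*C) + C)**2 = (-12 - 3*C)**2)
sqrt(232531 + v(1, -4)*24858) = sqrt(232531 + (9*(4 + 1)**2)*24858) = sqrt(232531 + (9*5**2)*24858) = sqrt(232531 + (9*25)*24858) = sqrt(232531 + 225*24858) = sqrt(232531 + 5593050) = sqrt(5825581)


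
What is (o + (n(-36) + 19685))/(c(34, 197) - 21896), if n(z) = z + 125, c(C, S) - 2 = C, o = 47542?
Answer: -16829/5465 ≈ -3.0794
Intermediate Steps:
c(C, S) = 2 + C
n(z) = 125 + z
(o + (n(-36) + 19685))/(c(34, 197) - 21896) = (47542 + ((125 - 36) + 19685))/((2 + 34) - 21896) = (47542 + (89 + 19685))/(36 - 21896) = (47542 + 19774)/(-21860) = 67316*(-1/21860) = -16829/5465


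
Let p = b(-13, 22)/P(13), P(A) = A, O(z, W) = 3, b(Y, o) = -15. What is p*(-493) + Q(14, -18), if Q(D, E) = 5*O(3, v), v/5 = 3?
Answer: 7590/13 ≈ 583.85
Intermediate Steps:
v = 15 (v = 5*3 = 15)
Q(D, E) = 15 (Q(D, E) = 5*3 = 15)
p = -15/13 ≈ -1.1538
p*(-493) + Q(14, -18) = -15/13*(-493) + 15 = 7395/13 + 15 = 7590/13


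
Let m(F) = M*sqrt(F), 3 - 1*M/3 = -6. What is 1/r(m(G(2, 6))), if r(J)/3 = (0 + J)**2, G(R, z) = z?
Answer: 1/13122 ≈ 7.6208e-5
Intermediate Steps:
M = 27 (M = 9 - 3*(-6) = 9 + 18 = 27)
m(F) = 27*sqrt(F)
r(J) = 3*J**2 (r(J) = 3*(0 + J)**2 = 3*J**2)
1/r(m(G(2, 6))) = 1/(3*(27*sqrt(6))**2) = 1/(3*4374) = 1/13122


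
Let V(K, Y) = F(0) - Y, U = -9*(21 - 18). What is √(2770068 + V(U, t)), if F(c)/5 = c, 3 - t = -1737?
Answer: 6*√76898 ≈ 1663.8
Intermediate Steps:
t = 1740 (t = 3 - 1*(-1737) = 3 + 1737 = 1740)
U = -27 (U = -9*3 = -27)
F(c) = 5*c
V(K, Y) = -Y (V(K, Y) = 5*0 - Y = 0 - Y = -Y)
√(2770068 + V(U, t)) = √(2770068 - 1*1740) = √(2770068 - 1740) = √2768328 = 6*√76898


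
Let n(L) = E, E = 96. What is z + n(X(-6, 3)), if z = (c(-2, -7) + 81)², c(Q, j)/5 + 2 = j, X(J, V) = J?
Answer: 1392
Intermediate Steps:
c(Q, j) = -10 + 5*j
n(L) = 96
z = 1296 (z = ((-10 + 5*(-7)) + 81)² = ((-10 - 35) + 81)² = (-45 + 81)² = 36² = 1296)
z + n(X(-6, 3)) = 1296 + 96 = 1392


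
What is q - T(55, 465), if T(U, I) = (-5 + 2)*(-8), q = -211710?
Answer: -211734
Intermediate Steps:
T(U, I) = 24 (T(U, I) = -3*(-8) = 24)
q - T(55, 465) = -211710 - 1*24 = -211710 - 24 = -211734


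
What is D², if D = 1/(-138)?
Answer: 1/19044 ≈ 5.2510e-5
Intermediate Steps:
D = -1/138 ≈ -0.0072464
D² = (-1/138)² = 1/19044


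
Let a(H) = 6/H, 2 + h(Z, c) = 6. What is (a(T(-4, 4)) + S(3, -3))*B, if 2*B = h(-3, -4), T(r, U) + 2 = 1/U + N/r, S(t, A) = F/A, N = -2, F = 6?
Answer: -68/5 ≈ -13.600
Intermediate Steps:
h(Z, c) = 4 (h(Z, c) = -2 + 6 = 4)
S(t, A) = 6/A
T(r, U) = -2 + 1/U - 2/r (T(r, U) = -2 + (1/U - 2/r) = -2 + 1/U - 2/r)
B = 2 (B = (½)*4 = 2)
(a(T(-4, 4)) + S(3, -3))*B = (6/(-2 + 1/4 - 2/(-4)) + 6/(-3))*2 = (6/(-2 + ¼ - 2*(-¼)) + 6*(-⅓))*2 = (6/(-2 + ¼ + ½) - 2)*2 = (6/(-5/4) - 2)*2 = (6*(-⅘) - 2)*2 = (-24/5 - 2)*2 = -34/5*2 = -68/5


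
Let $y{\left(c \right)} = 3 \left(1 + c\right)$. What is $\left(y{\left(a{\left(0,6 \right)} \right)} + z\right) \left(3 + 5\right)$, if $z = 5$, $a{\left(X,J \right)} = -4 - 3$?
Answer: $-104$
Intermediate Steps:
$a{\left(X,J \right)} = -7$ ($a{\left(X,J \right)} = -4 - 3 = -7$)
$y{\left(c \right)} = 3 + 3 c$
$\left(y{\left(a{\left(0,6 \right)} \right)} + z\right) \left(3 + 5\right) = \left(\left(3 + 3 \left(-7\right)\right) + 5\right) \left(3 + 5\right) = \left(\left(3 - 21\right) + 5\right) 8 = \left(-18 + 5\right) 8 = \left(-13\right) 8 = -104$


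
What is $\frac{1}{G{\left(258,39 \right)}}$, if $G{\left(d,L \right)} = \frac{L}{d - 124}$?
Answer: $\frac{134}{39} \approx 3.4359$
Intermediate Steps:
$G{\left(d,L \right)} = \frac{L}{-124 + d}$
$\frac{1}{G{\left(258,39 \right)}} = \frac{1}{39 \frac{1}{-124 + 258}} = \frac{1}{39 \cdot \frac{1}{134}} = \frac{1}{\frac{39}{134}} = \frac{134}{39}$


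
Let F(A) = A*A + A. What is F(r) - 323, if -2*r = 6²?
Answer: -17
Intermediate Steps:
r = -18 (r = -½*6² = -½*36 = -18)
F(A) = A + A² (F(A) = A² + A = A + A²)
F(r) - 323 = -18*(1 - 18) - 323 = -18*(-17) - 323 = 306 - 323 = -17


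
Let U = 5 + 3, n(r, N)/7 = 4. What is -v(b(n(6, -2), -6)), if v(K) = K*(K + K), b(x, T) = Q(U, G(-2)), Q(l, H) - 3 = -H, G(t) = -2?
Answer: -50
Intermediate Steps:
n(r, N) = 28 (n(r, N) = 7*4 = 28)
U = 8
Q(l, H) = 3 - H
b(x, T) = 5 (b(x, T) = 3 - 1*(-2) = 3 + 2 = 5)
v(K) = 2*K² (v(K) = K*(2*K) = 2*K²)
-v(b(n(6, -2), -6)) = -2*5² = -2*25 = -1*50 = -50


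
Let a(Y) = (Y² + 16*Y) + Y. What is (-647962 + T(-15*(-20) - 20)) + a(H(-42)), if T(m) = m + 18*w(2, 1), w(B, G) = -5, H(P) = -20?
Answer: -647712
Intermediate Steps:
a(Y) = Y² + 17*Y
T(m) = -90 + m (T(m) = m + 18*(-5) = m - 90 = -90 + m)
(-647962 + T(-15*(-20) - 20)) + a(H(-42)) = (-647962 + (-90 + (-15*(-20) - 20))) - 20*(17 - 20) = (-647962 + (-90 + (300 - 20))) - 20*(-3) = (-647962 + (-90 + 280)) + 60 = (-647962 + 190) + 60 = -647772 + 60 = -647712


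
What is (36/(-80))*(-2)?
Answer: 9/10 ≈ 0.90000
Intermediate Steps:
(36/(-80))*(-2) = -1/80*36*(-2) = -9/20*(-2) = 9/10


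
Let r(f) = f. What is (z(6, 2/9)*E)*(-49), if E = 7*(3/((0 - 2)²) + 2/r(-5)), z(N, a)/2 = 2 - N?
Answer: 4802/5 ≈ 960.40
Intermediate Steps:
z(N, a) = 4 - 2*N (z(N, a) = 2*(2 - N) = 4 - 2*N)
E = 49/20 (E = 7*(3/((0 - 2)²) + 2/(-5)) = 7*(3/((-2)²) + 2*(-⅕)) = 7*(3/4 - ⅖) = 7*(3*(¼) - ⅖) = 7*(¾ - ⅖) = 7*(7/20) = 49/20 ≈ 2.4500)
(z(6, 2/9)*E)*(-49) = ((4 - 2*6)*(49/20))*(-49) = ((4 - 12)*(49/20))*(-49) = -8*49/20*(-49) = -98/5*(-49) = 4802/5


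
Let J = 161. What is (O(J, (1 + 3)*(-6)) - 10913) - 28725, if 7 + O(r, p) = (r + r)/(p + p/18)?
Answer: -1506993/38 ≈ -39658.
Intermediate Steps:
O(r, p) = -7 + 36*r/(19*p) (O(r, p) = -7 + (r + r)/(p + p/18) = -7 + (2*r)/(p + p*(1/18)) = -7 + (2*r)/(p + p/18) = -7 + (2*r)/((19*p/18)) = -7 + (2*r)*(18/(19*p)) = -7 + 36*r/(19*p))
(O(J, (1 + 3)*(-6)) - 10913) - 28725 = ((-7 + (36/19)*161/((1 + 3)*(-6))) - 10913) - 28725 = ((-7 + (36/19)*161/(4*(-6))) - 10913) - 28725 = ((-7 + (36/19)*161/(-24)) - 10913) - 28725 = ((-7 + (36/19)*161*(-1/24)) - 10913) - 28725 = ((-7 - 483/38) - 10913) - 28725 = (-749/38 - 10913) - 28725 = -415443/38 - 28725 = -1506993/38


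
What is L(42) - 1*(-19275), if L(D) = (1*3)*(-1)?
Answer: 19272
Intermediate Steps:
L(D) = -3 (L(D) = 3*(-1) = -3)
L(42) - 1*(-19275) = -3 - 1*(-19275) = -3 + 19275 = 19272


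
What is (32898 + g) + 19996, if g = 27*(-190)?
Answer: 47764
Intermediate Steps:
g = -5130
(32898 + g) + 19996 = (32898 - 5130) + 19996 = 27768 + 19996 = 47764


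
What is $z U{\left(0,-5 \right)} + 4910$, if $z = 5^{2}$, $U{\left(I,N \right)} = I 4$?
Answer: $4910$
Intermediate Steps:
$U{\left(I,N \right)} = 4 I$
$z = 25$
$z U{\left(0,-5 \right)} + 4910 = 25 \cdot 4 \cdot 0 + 4910 = 25 \cdot 0 + 4910 = 0 + 4910 = 4910$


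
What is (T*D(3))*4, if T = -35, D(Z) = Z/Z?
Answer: -140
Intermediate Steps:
D(Z) = 1
(T*D(3))*4 = -35*1*4 = -35*4 = -140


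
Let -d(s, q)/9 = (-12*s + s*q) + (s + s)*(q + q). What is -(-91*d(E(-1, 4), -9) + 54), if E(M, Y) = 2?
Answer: 93312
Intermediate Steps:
d(s, q) = 108*s - 45*q*s (d(s, q) = -9*((-12*s + s*q) + (s + s)*(q + q)) = -9*((-12*s + q*s) + (2*s)*(2*q)) = -9*((-12*s + q*s) + 4*q*s) = -9*(-12*s + 5*q*s) = 108*s - 45*q*s)
-(-91*d(E(-1, 4), -9) + 54) = -(-819*2*(12 - 5*(-9)) + 54) = -(-819*2*(12 + 45) + 54) = -(-819*2*57 + 54) = -(-91*1026 + 54) = -(-93366 + 54) = -1*(-93312) = 93312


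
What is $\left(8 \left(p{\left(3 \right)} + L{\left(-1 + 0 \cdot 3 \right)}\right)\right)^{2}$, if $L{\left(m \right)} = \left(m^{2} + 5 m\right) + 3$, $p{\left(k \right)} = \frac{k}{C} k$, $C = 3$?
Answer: $256$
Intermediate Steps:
$p{\left(k \right)} = \frac{k^{2}}{3}$ ($p{\left(k \right)} = \frac{k}{3} k = \frac{k^{2}}{3}$)
$L{\left(m \right)} = 3 + m^{2} + 5 m$
$\left(8 \left(p{\left(3 \right)} + L{\left(-1 + 0 \cdot 3 \right)}\right)\right)^{2} = \left(8 \left(\frac{3^{2}}{3} + \left(3 + \left(-1 + 0 \cdot 3\right)^{2} + 5 \left(-1 + 0 \cdot 3\right)\right)\right)\right)^{2} = \left(8 \left(\frac{1}{3} \cdot 9 + \left(3 + \left(-1 + 0\right)^{2} + 5 \left(-1 + 0\right)\right)\right)\right)^{2} = \left(8 \left(3 + \left(3 + \left(-1\right)^{2} + 5 \left(-1\right)\right)\right)\right)^{2} = \left(8 \left(3 + \left(3 + 1 - 5\right)\right)\right)^{2} = \left(8 \left(3 - 1\right)\right)^{2} = \left(8 \cdot 2\right)^{2} = 16^{2} = 256$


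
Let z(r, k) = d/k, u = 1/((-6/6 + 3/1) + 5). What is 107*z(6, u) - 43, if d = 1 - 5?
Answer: -3039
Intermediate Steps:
d = -4
u = ⅐ (u = 1/((-6*⅙ + 3*1) + 5) = 1/((-1 + 3) + 5) = 1/(2 + 5) = 1/7 = ⅐ ≈ 0.14286)
z(r, k) = -4/k
107*z(6, u) - 43 = 107*(-4/⅐) - 43 = 107*(-4*7) - 43 = 107*(-28) - 43 = -2996 - 43 = -3039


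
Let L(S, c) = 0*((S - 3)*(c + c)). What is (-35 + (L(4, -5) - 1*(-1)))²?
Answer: 1156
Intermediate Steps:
L(S, c) = 0 (L(S, c) = 0*((-3 + S)*(2*c)) = 0*(2*c*(-3 + S)) = 0)
(-35 + (L(4, -5) - 1*(-1)))² = (-35 + (0 - 1*(-1)))² = (-35 + (0 + 1))² = (-35 + 1)² = (-34)² = 1156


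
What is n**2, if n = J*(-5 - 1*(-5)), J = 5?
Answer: 0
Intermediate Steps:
n = 0 (n = 5*(-5 - 1*(-5)) = 5*(-5 + 5) = 5*0 = 0)
n**2 = 0**2 = 0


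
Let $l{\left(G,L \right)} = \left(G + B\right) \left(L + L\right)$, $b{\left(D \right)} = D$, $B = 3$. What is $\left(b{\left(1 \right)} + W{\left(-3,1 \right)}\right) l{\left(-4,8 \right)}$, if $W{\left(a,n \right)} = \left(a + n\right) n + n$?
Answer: $0$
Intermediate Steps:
$l{\left(G,L \right)} = 2 L \left(3 + G\right)$ ($l{\left(G,L \right)} = \left(G + 3\right) \left(L + L\right) = \left(3 + G\right) 2 L = 2 L \left(3 + G\right)$)
$W{\left(a,n \right)} = n + n \left(a + n\right)$ ($W{\left(a,n \right)} = n \left(a + n\right) + n = n + n \left(a + n\right)$)
$\left(b{\left(1 \right)} + W{\left(-3,1 \right)}\right) l{\left(-4,8 \right)} = \left(1 + 1 \left(1 - 3 + 1\right)\right) 2 \cdot 8 \left(3 - 4\right) = \left(1 + 1 \left(-1\right)\right) 2 \cdot 8 \left(-1\right) = \left(1 - 1\right) \left(-16\right) = 0 \left(-16\right) = 0$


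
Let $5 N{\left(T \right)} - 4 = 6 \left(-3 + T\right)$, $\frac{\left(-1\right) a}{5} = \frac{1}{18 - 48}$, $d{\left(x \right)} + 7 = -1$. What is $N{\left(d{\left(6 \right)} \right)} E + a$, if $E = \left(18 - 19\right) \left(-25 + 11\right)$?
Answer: $- \frac{5203}{30} \approx -173.43$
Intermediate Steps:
$E = 14$ ($E = \left(-1\right) \left(-14\right) = 14$)
$d{\left(x \right)} = -8$ ($d{\left(x \right)} = -7 - 1 = -8$)
$a = \frac{1}{6}$ ($a = - \frac{5}{18 - 48} = - \frac{5}{-30} = \left(-5\right) \left(- \frac{1}{30}\right) = \frac{1}{6} \approx 0.16667$)
$N{\left(T \right)} = - \frac{14}{5} + \frac{6 T}{5}$ ($N{\left(T \right)} = \frac{4}{5} + \frac{6 \left(-3 + T\right)}{5} = \frac{4}{5} + \frac{-18 + 6 T}{5} = \frac{4}{5} + \left(- \frac{18}{5} + \frac{6 T}{5}\right) = - \frac{14}{5} + \frac{6 T}{5}$)
$N{\left(d{\left(6 \right)} \right)} E + a = \left(- \frac{14}{5} + \frac{6}{5} \left(-8\right)\right) 14 + \frac{1}{6} = \left(- \frac{14}{5} - \frac{48}{5}\right) 14 + \frac{1}{6} = \left(- \frac{62}{5}\right) 14 + \frac{1}{6} = - \frac{868}{5} + \frac{1}{6} = - \frac{5203}{30}$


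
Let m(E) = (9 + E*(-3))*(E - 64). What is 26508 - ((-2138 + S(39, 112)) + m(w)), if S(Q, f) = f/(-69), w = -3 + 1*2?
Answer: 2030506/69 ≈ 29428.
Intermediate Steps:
w = -1 (w = -3 + 2 = -1)
m(E) = (-64 + E)*(9 - 3*E) (m(E) = (9 - 3*E)*(-64 + E) = (-64 + E)*(9 - 3*E))
S(Q, f) = -f/69 (S(Q, f) = f*(-1/69) = -f/69)
26508 - ((-2138 + S(39, 112)) + m(w)) = 26508 - ((-2138 - 1/69*112) + (-576 - 3*(-1)² + 201*(-1))) = 26508 - ((-2138 - 112/69) + (-576 - 3*1 - 201)) = 26508 - (-147634/69 + (-576 - 3 - 201)) = 26508 - (-147634/69 - 780) = 26508 - 1*(-201454/69) = 26508 + 201454/69 = 2030506/69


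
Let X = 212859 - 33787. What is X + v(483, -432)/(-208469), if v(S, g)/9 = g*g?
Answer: 37329281152/208469 ≈ 1.7906e+5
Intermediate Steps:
v(S, g) = 9*g² (v(S, g) = 9*(g*g) = 9*g²)
X = 179072
X + v(483, -432)/(-208469) = 179072 + (9*(-432)²)/(-208469) = 179072 + (9*186624)*(-1/208469) = 179072 + 1679616*(-1/208469) = 179072 - 1679616/208469 = 37329281152/208469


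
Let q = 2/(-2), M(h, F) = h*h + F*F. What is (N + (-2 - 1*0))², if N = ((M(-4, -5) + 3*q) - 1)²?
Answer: 1868689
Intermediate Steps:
M(h, F) = F² + h² (M(h, F) = h² + F² = F² + h²)
q = -1 (q = 2*(-½) = -1)
N = 1369 (N = ((((-5)² + (-4)²) + 3*(-1)) - 1)² = (((25 + 16) - 3) - 1)² = ((41 - 3) - 1)² = (38 - 1)² = 37² = 1369)
(N + (-2 - 1*0))² = (1369 + (-2 - 1*0))² = (1369 + (-2 + 0))² = (1369 - 2)² = 1367² = 1868689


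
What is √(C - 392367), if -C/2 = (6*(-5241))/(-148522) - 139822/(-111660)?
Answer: I*√1686135861784190430442290/2072995815 ≈ 626.39*I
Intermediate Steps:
C = -6069475861/2072995815 (C = -2*((6*(-5241))/(-148522) - 139822/(-111660)) = -2*(-31446*(-1/148522) - 139822*(-1/111660)) = -2*(15723/74261 + 69911/55830) = -2*6069475861/4145991630 = -6069475861/2072995815 ≈ -2.9279)
√(C - 392367) = √(-6069475861/2072995815 - 392367) = √(-813381218419966/2072995815) = I*√1686135861784190430442290/2072995815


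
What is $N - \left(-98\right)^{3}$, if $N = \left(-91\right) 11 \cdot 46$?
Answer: $895146$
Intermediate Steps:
$N = -46046$ ($N = \left(-1001\right) 46 = -46046$)
$N - \left(-98\right)^{3} = -46046 - \left(-98\right)^{3} = -46046 - -941192 = -46046 + 941192 = 895146$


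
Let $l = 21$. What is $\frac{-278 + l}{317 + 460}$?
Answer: $- \frac{257}{777} \approx -0.33076$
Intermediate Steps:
$\frac{-278 + l}{317 + 460} = \frac{-278 + 21}{317 + 460} = - \frac{257}{777}$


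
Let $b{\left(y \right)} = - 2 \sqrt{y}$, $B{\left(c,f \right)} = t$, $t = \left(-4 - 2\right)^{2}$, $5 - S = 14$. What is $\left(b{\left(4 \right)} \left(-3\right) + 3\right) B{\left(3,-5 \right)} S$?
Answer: $-4860$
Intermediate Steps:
$S = -9$ ($S = 5 - 14 = -9$)
$t = 36$ ($t = \left(-6\right)^{2} = 36$)
$B{\left(c,f \right)} = 36$
$\left(b{\left(4 \right)} \left(-3\right) + 3\right) B{\left(3,-5 \right)} S = \left(- 2 \sqrt{4} \left(-3\right) + 3\right) 36 \left(-9\right) = \left(\left(-2\right) 2 \left(-3\right) + 3\right) 36 \left(-9\right) = \left(\left(-4\right) \left(-3\right) + 3\right) 36 \left(-9\right) = \left(12 + 3\right) 36 \left(-9\right) = 15 \cdot 36 \left(-9\right) = 540 \left(-9\right) = -4860$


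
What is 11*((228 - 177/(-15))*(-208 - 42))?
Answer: -659450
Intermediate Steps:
11*((228 - 177/(-15))*(-208 - 42)) = 11*((228 - 177*(-1/15))*(-250)) = 11*((228 + 59/5)*(-250)) = 11*((1199/5)*(-250)) = 11*(-59950) = -659450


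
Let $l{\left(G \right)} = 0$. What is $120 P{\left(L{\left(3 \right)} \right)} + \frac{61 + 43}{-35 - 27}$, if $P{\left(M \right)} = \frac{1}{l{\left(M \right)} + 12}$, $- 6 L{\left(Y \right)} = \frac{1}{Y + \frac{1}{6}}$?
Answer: $\frac{258}{31} \approx 8.3226$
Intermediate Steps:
$L{\left(Y \right)} = - \frac{1}{6 \left(\frac{1}{6} + Y\right)}$ ($L{\left(Y \right)} = - \frac{1}{6 \left(Y + \frac{1}{6}\right)} = - \frac{1}{6 \left(\frac{1}{6} + Y\right)}$)
$P{\left(M \right)} = \frac{1}{12}$ ($P{\left(M \right)} = \frac{1}{0 + 12} = \frac{1}{12}$)
$120 P{\left(L{\left(3 \right)} \right)} + \frac{61 + 43}{-35 - 27} = 120 \cdot \frac{1}{12} + \frac{61 + 43}{-35 - 27} = 10 + \frac{104}{-62} = 10 + 104 \left(- \frac{1}{62}\right) = 10 - \frac{52}{31} = \frac{258}{31}$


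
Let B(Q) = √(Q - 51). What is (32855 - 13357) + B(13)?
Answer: 19498 + I*√38 ≈ 19498.0 + 6.1644*I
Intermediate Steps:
B(Q) = √(-51 + Q)
(32855 - 13357) + B(13) = (32855 - 13357) + √(-51 + 13) = 19498 + √(-38) = 19498 + I*√38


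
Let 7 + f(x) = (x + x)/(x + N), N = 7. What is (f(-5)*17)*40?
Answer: -8160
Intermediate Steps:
f(x) = -7 + 2*x/(7 + x) (f(x) = -7 + (x + x)/(x + 7) = -7 + (2*x)/(7 + x) = -7 + 2*x/(7 + x))
(f(-5)*17)*40 = (((-49 - 5*(-5))/(7 - 5))*17)*40 = (((-49 + 25)/2)*17)*40 = (((1/2)*(-24))*17)*40 = -12*17*40 = -204*40 = -8160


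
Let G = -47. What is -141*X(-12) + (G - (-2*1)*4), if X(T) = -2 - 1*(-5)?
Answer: -462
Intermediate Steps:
X(T) = 3 (X(T) = -2 + 5 = 3)
-141*X(-12) + (G - (-2*1)*4) = -141*3 + (-47 - (-2*1)*4) = -423 + (-47 - (-2)*4) = -423 + (-47 - 1*(-8)) = -423 + (-47 + 8) = -423 - 39 = -462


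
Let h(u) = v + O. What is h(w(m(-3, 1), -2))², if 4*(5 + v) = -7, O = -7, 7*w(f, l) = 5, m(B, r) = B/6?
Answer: 3025/16 ≈ 189.06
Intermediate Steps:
m(B, r) = B/6 (m(B, r) = B*(⅙) = B/6)
w(f, l) = 5/7 (w(f, l) = (⅐)*5 = 5/7)
v = -27/4 (v = -5 + (¼)*(-7) = -5 - 7/4 = -27/4 ≈ -6.7500)
h(u) = -55/4 (h(u) = -27/4 - 7 = -55/4)
h(w(m(-3, 1), -2))² = (-55/4)² = 3025/16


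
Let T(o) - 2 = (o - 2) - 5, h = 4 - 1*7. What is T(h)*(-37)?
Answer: 296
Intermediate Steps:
h = -3 (h = 4 - 7 = -3)
T(o) = -5 + o (T(o) = 2 + ((o - 2) - 5) = 2 + ((-2 + o) - 5) = 2 + (-7 + o) = -5 + o)
T(h)*(-37) = (-5 - 3)*(-37) = -8*(-37) = 296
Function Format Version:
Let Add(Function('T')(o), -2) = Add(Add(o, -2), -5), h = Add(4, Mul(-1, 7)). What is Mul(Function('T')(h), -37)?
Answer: 296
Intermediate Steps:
h = -3 (h = Add(4, -7) = -3)
Function('T')(o) = Add(-5, o) (Function('T')(o) = Add(2, Add(Add(o, -2), -5)) = Add(2, Add(Add(-2, o), -5)) = Add(2, Add(-7, o)) = Add(-5, o))
Mul(Function('T')(h), -37) = Mul(Add(-5, -3), -37) = Mul(-8, -37) = 296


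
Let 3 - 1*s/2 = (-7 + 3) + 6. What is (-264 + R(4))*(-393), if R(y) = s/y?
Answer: 207111/2 ≈ 1.0356e+5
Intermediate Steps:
s = 2 (s = 6 - 2*((-7 + 3) + 6) = 6 - 2*(-4 + 6) = 6 - 2*2 = 6 - 4 = 2)
R(y) = 2/y
(-264 + R(4))*(-393) = (-264 + 2/4)*(-393) = (-264 + 2*(1/4))*(-393) = (-264 + 1/2)*(-393) = -527/2*(-393) = 207111/2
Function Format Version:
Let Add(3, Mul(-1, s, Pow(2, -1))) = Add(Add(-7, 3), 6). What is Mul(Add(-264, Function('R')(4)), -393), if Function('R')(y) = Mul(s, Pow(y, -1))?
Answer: Rational(207111, 2) ≈ 1.0356e+5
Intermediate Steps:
s = 2 (s = Add(6, Mul(-2, Add(Add(-7, 3), 6))) = Add(6, Mul(-2, Add(-4, 6))) = Add(6, Mul(-2, 2)) = Add(6, -4) = 2)
Function('R')(y) = Mul(2, Pow(y, -1))
Mul(Add(-264, Function('R')(4)), -393) = Mul(Add(-264, Mul(2, Pow(4, -1))), -393) = Mul(Add(-264, Mul(2, Rational(1, 4))), -393) = Mul(Add(-264, Rational(1, 2)), -393) = Mul(Rational(-527, 2), -393) = Rational(207111, 2)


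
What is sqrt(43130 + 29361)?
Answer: sqrt(72491) ≈ 269.24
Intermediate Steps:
sqrt(43130 + 29361) = sqrt(72491)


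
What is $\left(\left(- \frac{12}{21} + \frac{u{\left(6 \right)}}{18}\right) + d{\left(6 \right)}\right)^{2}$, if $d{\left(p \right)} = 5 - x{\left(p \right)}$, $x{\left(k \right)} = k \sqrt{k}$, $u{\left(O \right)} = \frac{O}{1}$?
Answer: $\frac{105256}{441} - \frac{400 \sqrt{6}}{7} \approx 98.705$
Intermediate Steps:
$u{\left(O \right)} = O$ ($u{\left(O \right)} = O 1 = O$)
$x{\left(k \right)} = k^{\frac{3}{2}}$
$d{\left(p \right)} = 5 - p^{\frac{3}{2}}$
$\left(\left(- \frac{12}{21} + \frac{u{\left(6 \right)}}{18}\right) + d{\left(6 \right)}\right)^{2} = \left(\left(- \frac{12}{21} + \frac{6}{18}\right) + \left(5 - 6^{\frac{3}{2}}\right)\right)^{2} = \left(\left(\left(-12\right) \frac{1}{21} + 6 \cdot \frac{1}{18}\right) + \left(5 - 6 \sqrt{6}\right)\right)^{2} = \left(\left(- \frac{4}{7} + \frac{1}{3}\right) + \left(5 - 6 \sqrt{6}\right)\right)^{2} = \left(- \frac{5}{21} + \left(5 - 6 \sqrt{6}\right)\right)^{2} = \left(\frac{100}{21} - 6 \sqrt{6}\right)^{2}$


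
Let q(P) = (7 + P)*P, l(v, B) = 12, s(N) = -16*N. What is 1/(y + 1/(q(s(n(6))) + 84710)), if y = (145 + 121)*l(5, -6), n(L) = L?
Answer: 93254/297666769 ≈ 0.00031328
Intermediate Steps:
q(P) = P*(7 + P)
y = 3192 (y = (145 + 121)*12 = 266*12 = 3192)
1/(y + 1/(q(s(n(6))) + 84710)) = 1/(3192 + 1/((-16*6)*(7 - 16*6) + 84710)) = 1/(3192 + 1/(-96*(7 - 96) + 84710)) = 1/(3192 + 1/(-96*(-89) + 84710)) = 1/(3192 + 1/(8544 + 84710)) = 1/(3192 + 1/93254) = 1/(297666769/93254) = 93254/297666769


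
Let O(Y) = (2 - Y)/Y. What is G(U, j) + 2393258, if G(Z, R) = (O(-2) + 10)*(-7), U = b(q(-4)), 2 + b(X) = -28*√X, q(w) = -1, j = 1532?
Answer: 2393202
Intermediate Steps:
O(Y) = (2 - Y)/Y
b(X) = -2 - 28*√X
U = -2 - 28*I ≈ -2.0 - 28.0*I
G(Z, R) = -56 (G(Z, R) = ((2 - 1*(-2))/(-2) + 10)*(-7) = (-(2 + 2)/2 + 10)*(-7) = (-½*4 + 10)*(-7) = (-2 + 10)*(-7) = 8*(-7) = -56)
G(U, j) + 2393258 = -56 + 2393258 = 2393202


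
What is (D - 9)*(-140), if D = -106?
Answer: 16100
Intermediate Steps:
(D - 9)*(-140) = (-106 - 9)*(-140) = -115*(-140) = 16100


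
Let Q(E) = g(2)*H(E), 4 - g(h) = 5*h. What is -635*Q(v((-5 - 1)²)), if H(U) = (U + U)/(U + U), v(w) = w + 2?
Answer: 3810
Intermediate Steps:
g(h) = 4 - 5*h
v(w) = 2 + w
H(U) = 1 (H(U) = (2*U)/((2*U)) = (2*U)*(1/(2*U)) = 1)
Q(E) = -6 (Q(E) = (4 - 5*2)*1 = (4 - 10)*1 = -6*1 = -6)
-635*Q(v((-5 - 1)²)) = -635*(-6) = 3810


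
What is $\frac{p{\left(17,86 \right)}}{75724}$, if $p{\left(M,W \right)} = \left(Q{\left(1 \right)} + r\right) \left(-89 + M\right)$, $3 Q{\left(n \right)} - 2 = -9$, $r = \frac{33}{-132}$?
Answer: $\frac{93}{37862} \approx 0.0024563$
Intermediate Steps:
$r = - \frac{1}{4}$ ($r = 33 \left(- \frac{1}{132}\right) = - \frac{1}{4} \approx -0.25$)
$Q{\left(n \right)} = - \frac{7}{3}$ ($Q{\left(n \right)} = \frac{2}{3} + \frac{1}{3} \left(-9\right) = \frac{2}{3} - 3 = - \frac{7}{3}$)
$p{\left(M,W \right)} = \frac{2759}{12} - \frac{31 M}{12}$ ($p{\left(M,W \right)} = \left(- \frac{7}{3} - \frac{1}{4}\right) \left(-89 + M\right) = - \frac{31 \left(-89 + M\right)}{12} = \frac{2759}{12} - \frac{31 M}{12}$)
$\frac{p{\left(17,86 \right)}}{75724} = \frac{\frac{2759}{12} - \frac{527}{12}}{75724} = \left(\frac{2759}{12} - \frac{527}{12}\right) \frac{1}{75724} = 186 \cdot \frac{1}{75724} = \frac{93}{37862}$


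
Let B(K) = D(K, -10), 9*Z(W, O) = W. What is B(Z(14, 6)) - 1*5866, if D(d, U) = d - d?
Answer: -5866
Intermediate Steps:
D(d, U) = 0
Z(W, O) = W/9
B(K) = 0
B(Z(14, 6)) - 1*5866 = 0 - 1*5866 = 0 - 5866 = -5866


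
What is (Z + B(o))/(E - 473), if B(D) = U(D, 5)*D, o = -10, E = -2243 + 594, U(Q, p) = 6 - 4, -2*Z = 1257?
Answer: 1297/4244 ≈ 0.30561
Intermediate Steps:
Z = -1257/2 (Z = -½*1257 = -1257/2 ≈ -628.50)
U(Q, p) = 2
E = -1649
B(D) = 2*D
(Z + B(o))/(E - 473) = (-1257/2 + 2*(-10))/(-1649 - 473) = (-1257/2 - 20)/(-2122) = -1297/2*(-1/2122) = 1297/4244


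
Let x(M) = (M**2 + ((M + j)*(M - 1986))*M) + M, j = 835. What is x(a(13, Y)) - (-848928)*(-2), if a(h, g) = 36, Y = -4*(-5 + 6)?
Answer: -62840724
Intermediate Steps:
Y = -4 (Y = -4*1 = -4)
x(M) = M + M**2 + M*(-1986 + M)*(835 + M) (x(M) = (M**2 + ((M + 835)*(M - 1986))*M) + M = (M**2 + ((835 + M)*(-1986 + M))*M) + M = (M**2 + ((-1986 + M)*(835 + M))*M) + M = (M**2 + M*(-1986 + M)*(835 + M)) + M = M + M**2 + M*(-1986 + M)*(835 + M))
x(a(13, Y)) - (-848928)*(-2) = 36*(-1658309 + 36**2 - 1150*36) - (-848928)*(-2) = 36*(-1658309 + 1296 - 41400) - 1*1697856 = 36*(-1698413) - 1697856 = -61142868 - 1697856 = -62840724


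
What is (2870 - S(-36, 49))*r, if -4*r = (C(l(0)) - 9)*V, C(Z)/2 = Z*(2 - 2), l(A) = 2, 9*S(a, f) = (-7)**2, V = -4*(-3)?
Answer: 77343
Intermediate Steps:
V = 12
S(a, f) = 49/9 (S(a, f) = (1/9)*(-7)**2 = (1/9)*49 = 49/9)
C(Z) = 0 (C(Z) = 2*(Z*(2 - 2)) = 2*(Z*0) = 2*0 = 0)
r = 27 (r = -(0 - 9)*12/4 = -(-9)*12/4 = -1/4*(-108) = 27)
(2870 - S(-36, 49))*r = (2870 - 1*49/9)*27 = (2870 - 49/9)*27 = (25781/9)*27 = 77343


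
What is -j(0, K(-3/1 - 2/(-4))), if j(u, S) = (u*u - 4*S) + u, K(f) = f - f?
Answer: 0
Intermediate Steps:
K(f) = 0
j(u, S) = u + u² - 4*S (j(u, S) = (u² - 4*S) + u = u + u² - 4*S)
-j(0, K(-3/1 - 2/(-4))) = -(0 + 0² - 4*0) = -(0 + 0 + 0) = -1*0 = 0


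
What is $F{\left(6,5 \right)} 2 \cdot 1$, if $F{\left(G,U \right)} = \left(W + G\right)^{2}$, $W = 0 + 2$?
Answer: $128$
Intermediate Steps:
$W = 2$
$F{\left(G,U \right)} = \left(2 + G\right)^{2}$
$F{\left(6,5 \right)} 2 \cdot 1 = \left(2 + 6\right)^{2} \cdot 2 \cdot 1 = 8^{2} \cdot 2 \cdot 1 = 64 \cdot 2 \cdot 1 = 128 \cdot 1 = 128$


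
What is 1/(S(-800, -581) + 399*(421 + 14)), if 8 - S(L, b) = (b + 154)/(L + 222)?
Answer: 578/100324767 ≈ 5.7613e-6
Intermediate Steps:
S(L, b) = 8 - (154 + b)/(222 + L) (S(L, b) = 8 - (b + 154)/(L + 222) = 8 - (154 + b)/(222 + L))
1/(S(-800, -581) + 399*(421 + 14)) = 1/((1622 - 1*(-581) + 8*(-800))/(222 - 800) + 399*(421 + 14)) = 1/((1622 + 581 - 6400)/(-578) + 399*435) = 1/(-1/578*(-4197) + 173565) = 1/(4197/578 + 173565) = 1/(100324767/578) = 578/100324767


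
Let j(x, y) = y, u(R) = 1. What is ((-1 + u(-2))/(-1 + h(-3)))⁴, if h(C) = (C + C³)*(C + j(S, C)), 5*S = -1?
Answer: 0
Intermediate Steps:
S = -⅕ (S = (⅕)*(-1) = -⅕ ≈ -0.20000)
h(C) = 2*C*(C + C³) (h(C) = (C + C³)*(C + C) = (C + C³)*(2*C) = 2*C*(C + C³))
((-1 + u(-2))/(-1 + h(-3)))⁴ = ((-1 + 1)/(-1 + 2*(-3)²*(1 + (-3)²)))⁴ = (0/(-1 + 2*9*(1 + 9)))⁴ = (0/(-1 + 2*9*10))⁴ = (0/(-1 + 180))⁴ = (0/179)⁴ = (0*(1/179))⁴ = 0⁴ = 0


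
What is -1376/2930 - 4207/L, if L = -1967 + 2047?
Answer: -1243659/23440 ≈ -53.057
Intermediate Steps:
L = 80
-1376/2930 - 4207/L = -1376/2930 - 4207/80 = -1376*1/2930 - 4207*1/80 = -688/1465 - 4207/80 = -1243659/23440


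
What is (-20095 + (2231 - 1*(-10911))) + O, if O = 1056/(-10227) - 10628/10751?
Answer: -254868570731/36650159 ≈ -6954.1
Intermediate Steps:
O = -40015204/36650159 (O = 1056*(-1/10227) - 10628*1/10751 = -352/3409 - 10628/10751 = -40015204/36650159 ≈ -1.0918)
(-20095 + (2231 - 1*(-10911))) + O = (-20095 + (2231 - 1*(-10911))) - 40015204/36650159 = (-20095 + (2231 + 10911)) - 40015204/36650159 = (-20095 + 13142) - 40015204/36650159 = -6953 - 40015204/36650159 = -254868570731/36650159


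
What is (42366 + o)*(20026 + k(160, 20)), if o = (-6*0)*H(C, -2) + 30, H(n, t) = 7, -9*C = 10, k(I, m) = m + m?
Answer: 850718136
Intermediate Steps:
k(I, m) = 2*m
C = -10/9 (C = -⅑*10 = -10/9 ≈ -1.1111)
o = 30 (o = -6*0*7 + 30 = 0*7 + 30 = 0 + 30 = 30)
(42366 + o)*(20026 + k(160, 20)) = (42366 + 30)*(20026 + 2*20) = 42396*(20026 + 40) = 42396*20066 = 850718136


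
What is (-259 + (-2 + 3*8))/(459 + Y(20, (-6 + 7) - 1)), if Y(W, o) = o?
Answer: -79/153 ≈ -0.51634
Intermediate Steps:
(-259 + (-2 + 3*8))/(459 + Y(20, (-6 + 7) - 1)) = (-259 + (-2 + 3*8))/(459 + ((-6 + 7) - 1)) = (-259 + (-2 + 24))/(459 + (1 - 1)) = (-259 + 22)/(459 + 0) = -237/459 = -237*1/459 = -79/153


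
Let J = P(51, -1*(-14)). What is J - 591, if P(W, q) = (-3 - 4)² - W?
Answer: -593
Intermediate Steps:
P(W, q) = 49 - W (P(W, q) = (-7)² - W = 49 - W)
J = -2 (J = 49 - 1*51 = 49 - 51 = -2)
J - 591 = -2 - 591 = -593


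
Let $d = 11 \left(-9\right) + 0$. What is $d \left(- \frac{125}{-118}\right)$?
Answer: $- \frac{12375}{118} \approx -104.87$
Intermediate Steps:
$d = -99$ ($d = -99 + 0 = -99$)
$d \left(- \frac{125}{-118}\right) = - 99 \left(- \frac{125}{-118}\right) = - 99 \left(\left(-125\right) \left(- \frac{1}{118}\right)\right) = \left(-99\right) \frac{125}{118} = - \frac{12375}{118}$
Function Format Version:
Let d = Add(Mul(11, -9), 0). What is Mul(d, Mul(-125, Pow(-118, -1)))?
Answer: Rational(-12375, 118) ≈ -104.87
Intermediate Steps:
d = -99 (d = Add(-99, 0) = -99)
Mul(d, Mul(-125, Pow(-118, -1))) = Mul(-99, Mul(-125, Pow(-118, -1))) = Mul(-99, Mul(-125, Rational(-1, 118))) = Mul(-99, Rational(125, 118)) = Rational(-12375, 118)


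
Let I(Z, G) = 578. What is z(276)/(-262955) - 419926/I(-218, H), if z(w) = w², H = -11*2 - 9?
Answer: -55232835529/75993995 ≈ -726.81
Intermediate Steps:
H = -31 (H = -22 - 9 = -31)
z(276)/(-262955) - 419926/I(-218, H) = 276²/(-262955) - 419926/578 = 76176*(-1/262955) - 419926*1/578 = -76176/262955 - 209963/289 = -55232835529/75993995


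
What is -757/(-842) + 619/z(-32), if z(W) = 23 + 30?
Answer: 561319/44626 ≈ 12.578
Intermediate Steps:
z(W) = 53
-757/(-842) + 619/z(-32) = -757/(-842) + 619/53 = -757*(-1/842) + 619*(1/53) = 757/842 + 619/53 = 561319/44626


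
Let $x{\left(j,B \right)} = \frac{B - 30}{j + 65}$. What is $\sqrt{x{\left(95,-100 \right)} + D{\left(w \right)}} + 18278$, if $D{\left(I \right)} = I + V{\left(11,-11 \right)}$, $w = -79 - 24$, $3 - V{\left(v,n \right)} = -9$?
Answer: $18278 + \frac{i \sqrt{1469}}{4} \approx 18278.0 + 9.5819 i$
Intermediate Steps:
$V{\left(v,n \right)} = 12$ ($V{\left(v,n \right)} = 3 - -9 = 3 + 9 = 12$)
$x{\left(j,B \right)} = \frac{-30 + B}{65 + j}$
$w = -103$ ($w = -79 - 24 = -103$)
$D{\left(I \right)} = 12 + I$ ($D{\left(I \right)} = I + 12 = 12 + I$)
$\sqrt{x{\left(95,-100 \right)} + D{\left(w \right)}} + 18278 = \sqrt{\frac{-30 - 100}{65 + 95} + \left(12 - 103\right)} + 18278 = \sqrt{\frac{1}{160} \left(-130\right) - 91} + 18278 = \sqrt{- \frac{13}{16} - 91} + 18278 = \sqrt{- \frac{1469}{16}} + 18278 = \frac{i \sqrt{1469}}{4} + 18278 = 18278 + \frac{i \sqrt{1469}}{4}$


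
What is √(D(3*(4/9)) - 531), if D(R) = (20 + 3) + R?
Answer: 4*I*√285/3 ≈ 22.509*I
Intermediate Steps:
D(R) = 23 + R
√(D(3*(4/9)) - 531) = √((23 + 3*(4/9)) - 531) = √((23 + 4/3) - 531) = √(73/3 - 531) = √(-1520/3) = 4*I*√285/3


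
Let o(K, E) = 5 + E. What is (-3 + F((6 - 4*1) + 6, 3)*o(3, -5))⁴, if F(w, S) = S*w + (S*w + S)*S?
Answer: 81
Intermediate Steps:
F(w, S) = S*w + S*(S + S*w) (F(w, S) = S*w + (S + S*w)*S = S*w + S*(S + S*w))
(-3 + F((6 - 4*1) + 6, 3)*o(3, -5))⁴ = (-3 + (3*(3 + ((6 - 4*1) + 6) + 3*((6 - 4*1) + 6)))*(5 - 5))⁴ = (-3 + (3*(3 + ((6 - 4) + 6) + 3*((6 - 4) + 6)))*0)⁴ = (-3 + (3*(3 + (2 + 6) + 3*(2 + 6)))*0)⁴ = (-3 + (3*(3 + 8 + 3*8))*0)⁴ = (-3 + (3*(3 + 8 + 24))*0)⁴ = (-3 + (3*35)*0)⁴ = (-3 + 105*0)⁴ = (-3 + 0)⁴ = (-3)⁴ = 81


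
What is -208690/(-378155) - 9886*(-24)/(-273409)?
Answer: -6532968742/20678196079 ≈ -0.31594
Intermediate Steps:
-208690/(-378155) - 9886*(-24)/(-273409) = -208690*(-1/378155) + 237264*(-1/273409) = 41738/75631 - 237264/273409 = -6532968742/20678196079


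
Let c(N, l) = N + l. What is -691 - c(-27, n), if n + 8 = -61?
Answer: -595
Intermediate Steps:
n = -69 (n = -8 - 61 = -69)
-691 - c(-27, n) = -691 - (-27 - 69) = -691 - 1*(-96) = -691 + 96 = -595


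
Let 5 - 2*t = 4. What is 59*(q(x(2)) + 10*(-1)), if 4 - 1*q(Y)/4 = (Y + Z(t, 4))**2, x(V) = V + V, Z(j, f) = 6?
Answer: -23246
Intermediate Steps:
t = 1/2 (t = 5/2 - 1/2*4 = 5/2 - 2 = 1/2 ≈ 0.50000)
x(V) = 2*V
q(Y) = 16 - 4*(6 + Y)**2 (q(Y) = 16 - 4*(Y + 6)**2 = 16 - 4*(6 + Y)**2)
59*(q(x(2)) + 10*(-1)) = 59*((16 - 4*(6 + 2*2)**2) + 10*(-1)) = 59*((16 - 4*(6 + 4)**2) - 10) = 59*((16 - 4*10**2) - 10) = 59*((16 - 4*100) - 10) = 59*((16 - 400) - 10) = 59*(-384 - 10) = 59*(-394) = -23246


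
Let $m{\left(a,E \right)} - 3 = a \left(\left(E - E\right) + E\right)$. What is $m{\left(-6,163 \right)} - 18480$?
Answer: $-19455$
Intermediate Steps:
$m{\left(a,E \right)} = 3 + E a$ ($m{\left(a,E \right)} = 3 + a \left(\left(E - E\right) + E\right) = 3 + a \left(0 + E\right) = 3 + a E = 3 + E a$)
$m{\left(-6,163 \right)} - 18480 = \left(3 + 163 \left(-6\right)\right) - 18480 = \left(3 - 978\right) - 18480 = -975 - 18480 = -19455$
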